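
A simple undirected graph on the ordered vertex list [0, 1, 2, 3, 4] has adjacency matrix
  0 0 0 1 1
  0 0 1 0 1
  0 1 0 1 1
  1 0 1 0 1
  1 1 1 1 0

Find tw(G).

A width-2 tree decomposition is:
Bags: B1 = {2, 3, 4}  B2 = {0, 3, 4}  B3 = {1, 2, 4}
Tree: B1–B2, B1–B3
Each bag holds 3 vertices, so the decomposition has width 2, which upper-bounds the treewidth. On the other hand G contains the 3-clique {0, 3, 4}. A clique must lie in a single bag of any decomposition, so no decomposition can have width below 2. Hence tw(G) = 2 exactly.

2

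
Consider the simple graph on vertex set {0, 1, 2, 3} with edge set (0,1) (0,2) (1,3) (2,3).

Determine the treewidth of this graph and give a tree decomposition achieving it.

Treewidth 2.
One such decomposition:
Bags: B1 = {1, 2, 3}  B2 = {0, 1, 2}
Tree: B1–B2

Each bag holds 3 vertices, so the decomposition has width 2, which upper-bounds the treewidth. For the lower bound, G contains the cycle 1–3–2–0–1, so G is not a forest; only forests have treewidth ≤ 1, hence tw(G) ≥ 2. The upper and lower bounds meet at 2, so that is the treewidth.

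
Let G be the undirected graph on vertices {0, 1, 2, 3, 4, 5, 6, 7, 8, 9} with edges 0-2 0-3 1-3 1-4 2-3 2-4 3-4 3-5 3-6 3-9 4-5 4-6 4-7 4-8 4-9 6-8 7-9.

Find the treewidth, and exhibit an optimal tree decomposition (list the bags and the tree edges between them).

Treewidth 2.
One optimal decomposition is:
Bags: B1 = {1, 3, 4}  B2 = {3, 4, 6}  B3 = {3, 4, 9}  B4 = {2, 3, 4}  B5 = {4, 6, 8}  B6 = {3, 4, 5}  B7 = {0, 2, 3}  B8 = {4, 7, 9}
Tree: B1–B2, B2–B3, B2–B4, B2–B5, B1–B6, B4–B7, B3–B8

Each bag holds 3 vertices, so the decomposition has width 2, which upper-bounds the treewidth. Conversely, {0, 2, 3} is a clique of size 3, and the vertices of any clique must share a bag in every tree decomposition; so some bag has ≥ 3 vertices and tw(G) ≥ 2. Combining the bounds, tw(G) = 2.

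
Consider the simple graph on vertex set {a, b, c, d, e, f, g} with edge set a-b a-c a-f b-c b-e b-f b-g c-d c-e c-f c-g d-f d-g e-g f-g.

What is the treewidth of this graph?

A width-3 tree decomposition is:
Bags: B1 = {b, c, e, g}  B2 = {b, c, f, g}  B3 = {a, b, c, f}  B4 = {c, d, f, g}
Tree: B1–B2, B2–B3, B2–B4
Each bag holds 4 vertices, so the decomposition has width 3, which upper-bounds the treewidth. Conversely, {b, c, e, g} is a clique of size 4, and the vertices of any clique must share a bag in every tree decomposition; so some bag has ≥ 4 vertices and tw(G) ≥ 3. Hence tw(G) = 3 exactly.

3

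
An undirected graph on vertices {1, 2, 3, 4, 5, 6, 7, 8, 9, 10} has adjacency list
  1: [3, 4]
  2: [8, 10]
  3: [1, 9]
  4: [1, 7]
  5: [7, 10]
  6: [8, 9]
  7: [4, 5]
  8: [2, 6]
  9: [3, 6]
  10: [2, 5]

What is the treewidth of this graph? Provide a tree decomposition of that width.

Treewidth 2.
One optimal decomposition is:
Bags: B1 = {1, 3, 4}  B2 = {3, 4, 7}  B3 = {3, 5, 7}  B4 = {3, 5, 10}  B5 = {2, 3, 10}  B6 = {2, 3, 8}  B7 = {3, 6, 8}  B8 = {3, 6, 9}
Tree: B1–B2, B2–B3, B3–B4, B4–B5, B5–B6, B6–B7, B7–B8

Each bag holds 3 vertices, so the decomposition has width 2, which upper-bounds the treewidth. For the lower bound, G contains the cycle 3–1–4–7–5–10–2–8–6–9–3, so G is not a forest; only forests have treewidth ≤ 1, hence tw(G) ≥ 2. The upper and lower bounds meet at 2, so that is the treewidth.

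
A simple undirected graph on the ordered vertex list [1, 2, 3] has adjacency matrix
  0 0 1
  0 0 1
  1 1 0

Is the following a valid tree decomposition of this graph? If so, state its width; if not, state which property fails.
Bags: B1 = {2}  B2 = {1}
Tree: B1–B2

A tree decomposition must satisfy three properties: every vertex lies in some bag; for every edge, both endpoints lie together in some bag; and for every vertex, the bags containing it form a connected subtree. Here vertex 3 appears in no bag, so the decomposition is invalid.

No — vertex 3 appears in no bag.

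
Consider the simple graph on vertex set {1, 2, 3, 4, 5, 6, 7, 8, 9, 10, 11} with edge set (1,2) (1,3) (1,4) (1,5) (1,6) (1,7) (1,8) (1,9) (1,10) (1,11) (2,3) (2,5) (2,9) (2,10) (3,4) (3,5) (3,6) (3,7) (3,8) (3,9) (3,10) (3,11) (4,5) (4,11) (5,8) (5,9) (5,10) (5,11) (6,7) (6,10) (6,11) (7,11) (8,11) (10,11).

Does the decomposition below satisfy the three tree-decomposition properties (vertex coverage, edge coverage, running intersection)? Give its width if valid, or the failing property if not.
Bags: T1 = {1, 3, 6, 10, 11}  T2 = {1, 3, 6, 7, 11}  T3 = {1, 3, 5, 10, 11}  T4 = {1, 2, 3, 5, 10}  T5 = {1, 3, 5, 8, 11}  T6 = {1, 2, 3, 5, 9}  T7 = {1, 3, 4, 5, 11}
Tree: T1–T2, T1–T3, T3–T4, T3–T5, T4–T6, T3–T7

Yes; width 4.

Vertex coverage: the bags together contain {1, 2, 3, 4, 5, 6, 7, 8, 9, 10, 11}, the full vertex set. Edge coverage: each edge of G has both endpoints in at least one bag. Running intersection: for every vertex, the bags containing it form a connected subtree. All three properties hold, so this is a valid tree decomposition of width max|bag| − 1 = 4, and hence tw(G) ≤ 4.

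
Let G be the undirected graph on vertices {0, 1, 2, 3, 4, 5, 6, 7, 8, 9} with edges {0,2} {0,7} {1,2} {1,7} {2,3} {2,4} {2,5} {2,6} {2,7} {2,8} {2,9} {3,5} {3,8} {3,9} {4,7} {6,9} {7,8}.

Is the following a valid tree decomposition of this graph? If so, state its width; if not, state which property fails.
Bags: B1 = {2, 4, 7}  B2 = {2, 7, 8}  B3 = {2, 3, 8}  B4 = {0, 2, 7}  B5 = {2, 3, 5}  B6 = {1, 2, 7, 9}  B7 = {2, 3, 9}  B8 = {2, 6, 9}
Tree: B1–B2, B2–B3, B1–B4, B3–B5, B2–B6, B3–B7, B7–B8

A tree decomposition must satisfy three properties: every vertex lies in some bag; for every edge, both endpoints lie together in some bag; and for every vertex, the bags containing it form a connected subtree. Here bags containing vertex 9 are not connected in the tree, so the decomposition is invalid.

No — bags containing vertex 9 are not connected in the tree.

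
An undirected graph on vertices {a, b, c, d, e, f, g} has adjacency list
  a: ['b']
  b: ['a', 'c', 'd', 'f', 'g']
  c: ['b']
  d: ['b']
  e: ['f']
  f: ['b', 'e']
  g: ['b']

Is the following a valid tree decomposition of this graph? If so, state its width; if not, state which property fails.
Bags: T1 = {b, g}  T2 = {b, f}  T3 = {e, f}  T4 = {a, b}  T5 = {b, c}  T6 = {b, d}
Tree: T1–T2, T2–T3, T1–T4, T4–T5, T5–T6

Yes; width 1.

Every vertex of G appears in some bag (union = {a, b, c, d, e, f, g}); every edge is covered by a bag; and for each vertex v the set of bags containing v is connected in the bag tree. The decomposition is therefore valid. The largest bag has 2 vertices, so the width is 1.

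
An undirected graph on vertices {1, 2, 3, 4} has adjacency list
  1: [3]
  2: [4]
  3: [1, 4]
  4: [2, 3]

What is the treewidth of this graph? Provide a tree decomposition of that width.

The largest bag has 2 vertices, giving width 1; this decomposition certifies tw(G) ≤ 1. Any graph with an edge has treewidth ≥ 1, and G has the edge 2–4. Therefore the treewidth is 1.

Treewidth 1.
Bags: B1 = {2, 4}  B2 = {3, 4}  B3 = {1, 3}
Tree: B1–B2, B2–B3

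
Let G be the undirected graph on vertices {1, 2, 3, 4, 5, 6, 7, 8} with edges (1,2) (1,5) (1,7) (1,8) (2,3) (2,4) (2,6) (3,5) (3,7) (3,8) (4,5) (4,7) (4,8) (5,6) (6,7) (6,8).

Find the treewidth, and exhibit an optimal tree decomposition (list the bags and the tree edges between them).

Treewidth 4.
One such decomposition:
Bags: B1 = {1, 2, 5, 7, 8}  B2 = {2, 3, 5, 7, 8}  B3 = {2, 4, 5, 7, 8}  B4 = {2, 5, 6, 7, 8}
Tree: B1–B2, B2–B3, B3–B4

The largest bag has 5 vertices, giving width 4; this decomposition certifies tw(G) ≤ 4. For the lower bound: the 5 vertex sets {1,2}, {3,8}, {4,7}, {5}, {6} are disjoint, each induces a connected subgraph, and every pair is joined by at least one edge of G. Contracting each set to a single vertex therefore yields K_{5} as a minor, and since treewidth is minor-monotone, tw(G) ≥ tw(K_{5}) = 4. Combining the bounds, tw(G) = 4.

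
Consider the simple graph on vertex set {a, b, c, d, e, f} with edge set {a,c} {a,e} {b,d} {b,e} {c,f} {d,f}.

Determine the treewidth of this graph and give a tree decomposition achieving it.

Treewidth 2.
One optimal decomposition is:
Bags: B1 = {b, d, f}  B2 = {b, c, f}  B3 = {a, b, c}  B4 = {a, b, e}
Tree: B1–B2, B2–B3, B3–B4

The largest bag has 3 vertices, giving width 2; this decomposition certifies tw(G) ≤ 2. The edges b–d–f–c–a–e–b form a cycle, so G is not a tree and its treewidth is at least 2. Therefore the treewidth is 2.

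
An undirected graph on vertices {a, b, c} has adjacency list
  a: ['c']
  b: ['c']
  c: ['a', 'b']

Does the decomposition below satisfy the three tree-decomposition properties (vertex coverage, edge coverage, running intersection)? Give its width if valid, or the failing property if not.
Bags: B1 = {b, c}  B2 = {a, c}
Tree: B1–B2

Yes; width 1.

Vertex coverage: the bags together contain {a, b, c}, the full vertex set. Edge coverage: each edge of G has both endpoints in at least one bag. Running intersection: for every vertex, the bags containing it form a connected subtree. All three properties hold, so this is a valid tree decomposition of width max|bag| − 1 = 1, and hence tw(G) ≤ 1.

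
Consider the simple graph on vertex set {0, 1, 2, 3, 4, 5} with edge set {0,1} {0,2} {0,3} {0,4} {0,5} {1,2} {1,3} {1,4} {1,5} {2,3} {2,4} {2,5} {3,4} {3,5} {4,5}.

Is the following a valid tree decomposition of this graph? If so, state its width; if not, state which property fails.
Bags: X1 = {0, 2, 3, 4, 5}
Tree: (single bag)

No — vertex 1 appears in no bag.

A tree decomposition must satisfy three properties: every vertex lies in some bag; for every edge, both endpoints lie together in some bag; and for every vertex, the bags containing it form a connected subtree. Here vertex 1 appears in no bag, so the decomposition is invalid.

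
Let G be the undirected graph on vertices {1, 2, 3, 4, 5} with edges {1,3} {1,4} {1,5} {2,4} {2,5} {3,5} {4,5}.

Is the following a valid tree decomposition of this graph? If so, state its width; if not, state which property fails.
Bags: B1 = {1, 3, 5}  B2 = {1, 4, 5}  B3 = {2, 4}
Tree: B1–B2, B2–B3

A tree decomposition must satisfy three properties: every vertex lies in some bag; for every edge, both endpoints lie together in some bag; and for every vertex, the bags containing it form a connected subtree. Here edge (5,2) lies in no bag, so the decomposition is invalid.

No — edge (5,2) lies in no bag.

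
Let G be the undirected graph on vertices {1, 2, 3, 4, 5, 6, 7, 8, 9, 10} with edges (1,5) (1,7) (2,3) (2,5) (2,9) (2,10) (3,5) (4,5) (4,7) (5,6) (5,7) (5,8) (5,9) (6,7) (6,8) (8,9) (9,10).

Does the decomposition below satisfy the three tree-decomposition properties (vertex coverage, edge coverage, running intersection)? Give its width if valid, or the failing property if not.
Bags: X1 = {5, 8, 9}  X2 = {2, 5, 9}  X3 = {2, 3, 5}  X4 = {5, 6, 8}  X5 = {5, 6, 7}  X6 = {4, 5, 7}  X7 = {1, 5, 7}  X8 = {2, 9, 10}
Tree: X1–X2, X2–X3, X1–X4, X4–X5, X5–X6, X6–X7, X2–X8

Yes; width 2.

Checking the three conditions: (i) the bags cover all of {1, 2, 3, 4, 5, 6, 7, 8, 9, 10}; (ii) for each edge, some bag contains both endpoints; (iii) the bags containing any fixed vertex form a subtree. All hold, so the decomposition is valid with width 3 − 1 = 2.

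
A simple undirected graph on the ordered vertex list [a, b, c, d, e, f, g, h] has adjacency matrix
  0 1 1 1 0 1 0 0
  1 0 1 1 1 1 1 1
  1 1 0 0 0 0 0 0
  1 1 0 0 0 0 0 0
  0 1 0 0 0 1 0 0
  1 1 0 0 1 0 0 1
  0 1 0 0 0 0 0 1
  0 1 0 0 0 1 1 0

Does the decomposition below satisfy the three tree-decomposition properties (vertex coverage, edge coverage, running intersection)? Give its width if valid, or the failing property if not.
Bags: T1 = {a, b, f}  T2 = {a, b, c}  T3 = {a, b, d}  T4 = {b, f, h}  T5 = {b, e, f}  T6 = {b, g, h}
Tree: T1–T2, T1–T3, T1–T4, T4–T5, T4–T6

Checking the three conditions: (i) the bags cover all of {a, b, c, d, e, f, g, h}; (ii) for each edge, some bag contains both endpoints; (iii) the bags containing any fixed vertex form a subtree. All hold, so the decomposition is valid with width 3 − 1 = 2.

Yes; width 2.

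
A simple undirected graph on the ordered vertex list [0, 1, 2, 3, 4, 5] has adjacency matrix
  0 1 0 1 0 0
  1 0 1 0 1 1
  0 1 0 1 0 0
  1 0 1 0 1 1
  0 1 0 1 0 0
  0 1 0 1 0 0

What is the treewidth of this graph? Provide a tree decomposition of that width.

Treewidth 2.
One optimal decomposition is:
Bags: B1 = {0, 1, 3}  B2 = {1, 2, 3}  B3 = {1, 3, 4}  B4 = {1, 3, 5}
Tree: B1–B2, B2–B3, B3–B4

Each bag holds 3 vertices, so the decomposition has width 2, which upper-bounds the treewidth. Since 0–3–2–1–0 is a cycle in G, G is not acyclic. Forests are exactly the graphs of treewidth ≤ 1, so tw(G) ≥ 2. Hence tw(G) = 2 exactly.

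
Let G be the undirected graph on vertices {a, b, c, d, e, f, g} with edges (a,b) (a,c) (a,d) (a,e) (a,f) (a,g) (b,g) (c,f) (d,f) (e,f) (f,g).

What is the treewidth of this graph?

2

A width-2 tree decomposition is:
Bags: B1 = {a, b, g}  B2 = {a, f, g}  B3 = {a, c, f}  B4 = {a, e, f}  B5 = {a, d, f}
Tree: B1–B2, B2–B3, B2–B4, B2–B5
Every bag has size at most 3, so the width is 3 − 1 = 2 and tw(G) ≤ 2. On the other hand G contains the 3-clique {a, d, f}. A clique must lie in a single bag of any decomposition, so no decomposition can have width below 2. The upper and lower bounds meet at 2, so that is the treewidth.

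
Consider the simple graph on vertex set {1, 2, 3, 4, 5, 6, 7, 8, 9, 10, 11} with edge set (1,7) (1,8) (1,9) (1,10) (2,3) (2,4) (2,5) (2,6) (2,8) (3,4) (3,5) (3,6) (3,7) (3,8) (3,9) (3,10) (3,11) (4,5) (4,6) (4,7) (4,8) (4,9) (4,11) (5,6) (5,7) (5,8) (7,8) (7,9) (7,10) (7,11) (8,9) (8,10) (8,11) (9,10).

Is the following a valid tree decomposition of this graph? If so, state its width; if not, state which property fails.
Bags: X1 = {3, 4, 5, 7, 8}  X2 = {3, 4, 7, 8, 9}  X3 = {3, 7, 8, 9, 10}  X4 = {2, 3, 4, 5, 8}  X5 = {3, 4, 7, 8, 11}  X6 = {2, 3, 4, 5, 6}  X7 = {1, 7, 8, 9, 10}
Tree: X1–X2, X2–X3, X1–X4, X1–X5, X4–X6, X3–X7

Yes; width 4.

Checking the three conditions: (i) the bags cover all of {1, 2, 3, 4, 5, 6, 7, 8, 9, 10, 11}; (ii) for each edge, some bag contains both endpoints; (iii) the bags containing any fixed vertex form a subtree. All hold, so the decomposition is valid with width 5 − 1 = 4.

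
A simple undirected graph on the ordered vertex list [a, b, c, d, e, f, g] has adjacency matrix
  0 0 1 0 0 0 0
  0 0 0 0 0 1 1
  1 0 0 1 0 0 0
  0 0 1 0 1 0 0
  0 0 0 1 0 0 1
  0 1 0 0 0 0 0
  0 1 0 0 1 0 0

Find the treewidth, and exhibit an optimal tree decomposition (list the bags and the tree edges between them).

Treewidth 1.
One such decomposition:
Bags: B1 = {a, c}  B2 = {c, d}  B3 = {d, e}  B4 = {e, g}  B5 = {b, g}  B6 = {b, f}
Tree: B1–B2, B2–B3, B3–B4, B4–B5, B5–B6

Every bag has size at most 2, so the width is 2 − 1 = 1 and tw(G) ≤ 1. G has an edge, so its treewidth is at least 1. Therefore the treewidth is 1.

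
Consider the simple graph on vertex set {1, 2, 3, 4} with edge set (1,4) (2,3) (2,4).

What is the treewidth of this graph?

A width-1 tree decomposition is:
Bags: B1 = {1, 4}  B2 = {2, 4}  B3 = {2, 3}
Tree: B1–B2, B2–B3
Each bag holds 2 vertices, so the decomposition has width 1, which upper-bounds the treewidth. G has an edge, so its treewidth is at least 1. The upper and lower bounds meet at 1, so that is the treewidth.

1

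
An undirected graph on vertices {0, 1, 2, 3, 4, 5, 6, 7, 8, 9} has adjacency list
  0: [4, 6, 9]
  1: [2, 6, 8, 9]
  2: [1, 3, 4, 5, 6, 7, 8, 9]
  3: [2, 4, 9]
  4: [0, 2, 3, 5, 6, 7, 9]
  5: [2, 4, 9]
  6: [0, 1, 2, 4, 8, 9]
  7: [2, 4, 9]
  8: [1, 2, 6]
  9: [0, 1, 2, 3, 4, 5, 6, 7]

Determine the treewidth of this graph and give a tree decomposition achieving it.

Treewidth 3.
Bags: B1 = {2, 4, 6, 9}  B2 = {2, 4, 7, 9}  B3 = {2, 4, 5, 9}  B4 = {2, 3, 4, 9}  B5 = {0, 4, 6, 9}  B6 = {1, 2, 6, 9}  B7 = {1, 2, 6, 8}
Tree: B1–B2, B2–B3, B2–B4, B1–B5, B1–B6, B6–B7

Each bag holds 4 vertices, so the decomposition has width 3, which upper-bounds the treewidth. For the lower bound, the 4 vertices {0, 4, 6, 9} are pairwise adjacent, and any tree decomposition puts a clique entirely inside one bag — forcing width ≥ 3. Combining the bounds, tw(G) = 3.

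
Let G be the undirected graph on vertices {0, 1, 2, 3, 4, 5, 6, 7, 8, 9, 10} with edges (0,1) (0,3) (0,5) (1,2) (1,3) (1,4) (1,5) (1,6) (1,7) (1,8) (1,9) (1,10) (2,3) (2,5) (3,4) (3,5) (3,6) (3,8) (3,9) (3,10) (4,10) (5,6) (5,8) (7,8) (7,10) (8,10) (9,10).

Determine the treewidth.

3

A width-3 tree decomposition is:
Bags: B1 = {1, 3, 8, 10}  B2 = {1, 3, 5, 8}  B3 = {1, 2, 3, 5}  B4 = {1, 3, 9, 10}  B5 = {1, 3, 5, 6}  B6 = {1, 7, 8, 10}  B7 = {0, 1, 3, 5}  B8 = {1, 3, 4, 10}
Tree: B1–B2, B2–B3, B1–B4, B2–B5, B1–B6, B3–B7, B4–B8
Each bag holds 4 vertices, so the decomposition has width 3, which upper-bounds the treewidth. For the lower bound, the 4 vertices {1, 3, 9, 10} are pairwise adjacent, and any tree decomposition puts a clique entirely inside one bag — forcing width ≥ 3. Combining the bounds, tw(G) = 3.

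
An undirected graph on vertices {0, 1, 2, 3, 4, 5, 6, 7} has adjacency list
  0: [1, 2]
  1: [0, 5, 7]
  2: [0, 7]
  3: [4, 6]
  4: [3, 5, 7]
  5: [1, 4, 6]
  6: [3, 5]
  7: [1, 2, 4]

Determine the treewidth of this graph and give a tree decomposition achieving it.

Treewidth 2.
One optimal decomposition is:
Bags: B1 = {3, 5, 6}  B2 = {3, 4, 5}  B3 = {1, 4, 5}  B4 = {1, 4, 7}  B5 = {0, 1, 7}  B6 = {0, 2, 7}
Tree: B1–B2, B2–B3, B3–B4, B4–B5, B5–B6

Every bag has size at most 3, so the width is 3 − 1 = 2 and tw(G) ≤ 2. Since 6–3–4–5–6 is a cycle in G, G is not acyclic. Forests are exactly the graphs of treewidth ≤ 1, so tw(G) ≥ 2. Combining the bounds, tw(G) = 2.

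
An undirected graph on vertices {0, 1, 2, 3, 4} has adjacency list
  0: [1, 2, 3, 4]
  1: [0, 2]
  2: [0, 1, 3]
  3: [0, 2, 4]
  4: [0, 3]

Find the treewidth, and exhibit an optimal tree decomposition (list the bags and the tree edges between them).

Treewidth 2.
Bags: B1 = {0, 1, 2}  B2 = {0, 2, 3}  B3 = {0, 3, 4}
Tree: B1–B2, B2–B3

The largest bag has 3 vertices, giving width 2; this decomposition certifies tw(G) ≤ 2. Conversely, {0, 1, 2} is a clique of size 3, and the vertices of any clique must share a bag in every tree decomposition; so some bag has ≥ 3 vertices and tw(G) ≥ 2. Therefore the treewidth is 2.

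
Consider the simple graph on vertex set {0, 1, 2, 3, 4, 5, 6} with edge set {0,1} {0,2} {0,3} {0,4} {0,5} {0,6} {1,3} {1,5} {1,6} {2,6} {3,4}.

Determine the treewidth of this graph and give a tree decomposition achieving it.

Treewidth 2.
One optimal decomposition is:
Bags: B1 = {0, 1, 3}  B2 = {0, 1, 6}  B3 = {0, 1, 5}  B4 = {0, 3, 4}  B5 = {0, 2, 6}
Tree: B1–B2, B2–B3, B1–B4, B2–B5

Every bag has size at most 3, so the width is 3 − 1 = 2 and tw(G) ≤ 2. For the lower bound, the 3 vertices {0, 1, 3} are pairwise adjacent, and any tree decomposition puts a clique entirely inside one bag — forcing width ≥ 2. Therefore the treewidth is 2.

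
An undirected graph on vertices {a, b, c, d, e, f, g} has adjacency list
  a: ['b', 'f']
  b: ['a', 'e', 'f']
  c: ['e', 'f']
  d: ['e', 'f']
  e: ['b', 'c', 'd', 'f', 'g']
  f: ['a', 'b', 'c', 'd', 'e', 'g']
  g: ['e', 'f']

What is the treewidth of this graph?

2

A width-2 tree decomposition is:
Bags: B1 = {b, e, f}  B2 = {a, b, f}  B3 = {c, e, f}  B4 = {d, e, f}  B5 = {e, f, g}
Tree: B1–B2, B1–B3, B1–B4, B1–B5
Every bag has size at most 3, so the width is 3 − 1 = 2 and tw(G) ≤ 2. For the lower bound, the 3 vertices {d, e, f} are pairwise adjacent, and any tree decomposition puts a clique entirely inside one bag — forcing width ≥ 2. Combining the bounds, tw(G) = 2.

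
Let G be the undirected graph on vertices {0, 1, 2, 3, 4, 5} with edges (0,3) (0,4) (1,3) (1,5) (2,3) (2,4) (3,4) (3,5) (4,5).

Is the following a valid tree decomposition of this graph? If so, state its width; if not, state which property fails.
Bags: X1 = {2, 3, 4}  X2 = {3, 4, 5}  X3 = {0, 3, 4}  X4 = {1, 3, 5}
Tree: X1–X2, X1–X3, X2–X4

Yes; width 2.

Every vertex of G appears in some bag (union = {0, 1, 2, 3, 4, 5}); every edge is covered by a bag; and for each vertex v the set of bags containing v is connected in the bag tree. The decomposition is therefore valid. The largest bag has 3 vertices, so the width is 2.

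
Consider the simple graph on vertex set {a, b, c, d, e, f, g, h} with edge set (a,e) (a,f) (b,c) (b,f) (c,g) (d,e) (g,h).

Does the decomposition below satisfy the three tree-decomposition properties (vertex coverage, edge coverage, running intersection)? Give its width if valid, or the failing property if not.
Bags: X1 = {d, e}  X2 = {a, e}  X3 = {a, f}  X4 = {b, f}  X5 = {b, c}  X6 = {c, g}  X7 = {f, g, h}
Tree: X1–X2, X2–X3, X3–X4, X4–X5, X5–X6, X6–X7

No — bags containing vertex f are not connected in the tree.

A tree decomposition must satisfy three properties: every vertex lies in some bag; for every edge, both endpoints lie together in some bag; and for every vertex, the bags containing it form a connected subtree. Here bags containing vertex f are not connected in the tree, so the decomposition is invalid.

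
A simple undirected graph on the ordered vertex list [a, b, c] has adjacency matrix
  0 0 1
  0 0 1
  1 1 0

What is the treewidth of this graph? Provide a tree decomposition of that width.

Every bag has size at most 2, so the width is 2 − 1 = 1 and tw(G) ≤ 1. Since G has at least one edge (e.g. b–c), it is not an edgeless graph, so tw(G) ≥ 1. Combining the bounds, tw(G) = 1.

Treewidth 1.
Bags: B1 = {b, c}  B2 = {a, c}
Tree: B1–B2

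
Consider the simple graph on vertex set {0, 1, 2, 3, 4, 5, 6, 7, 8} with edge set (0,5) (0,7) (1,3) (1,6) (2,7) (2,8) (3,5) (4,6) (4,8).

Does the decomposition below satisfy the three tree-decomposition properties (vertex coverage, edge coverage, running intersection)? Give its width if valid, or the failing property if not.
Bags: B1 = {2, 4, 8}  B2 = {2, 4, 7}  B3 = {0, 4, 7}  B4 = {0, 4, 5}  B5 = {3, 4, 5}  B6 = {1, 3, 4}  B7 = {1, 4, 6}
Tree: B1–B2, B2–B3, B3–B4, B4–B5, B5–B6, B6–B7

Yes; width 2.

Vertex coverage: the bags together contain {0, 1, 2, 3, 4, 5, 6, 7, 8}, the full vertex set. Edge coverage: each edge of G has both endpoints in at least one bag. Running intersection: for every vertex, the bags containing it form a connected subtree. All three properties hold, so this is a valid tree decomposition of width max|bag| − 1 = 2, and hence tw(G) ≤ 2.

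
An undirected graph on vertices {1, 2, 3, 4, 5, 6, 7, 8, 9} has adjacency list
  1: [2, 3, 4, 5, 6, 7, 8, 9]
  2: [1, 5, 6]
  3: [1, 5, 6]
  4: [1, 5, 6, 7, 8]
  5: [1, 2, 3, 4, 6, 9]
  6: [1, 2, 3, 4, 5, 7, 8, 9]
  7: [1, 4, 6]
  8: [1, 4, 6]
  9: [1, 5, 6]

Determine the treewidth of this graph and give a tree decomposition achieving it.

Treewidth 3.
One such decomposition:
Bags: B1 = {1, 4, 6, 8}  B2 = {1, 4, 5, 6}  B3 = {1, 2, 5, 6}  B4 = {1, 5, 6, 9}  B5 = {1, 3, 5, 6}  B6 = {1, 4, 6, 7}
Tree: B1–B2, B2–B3, B2–B4, B3–B5, B1–B6

Every bag has size at most 4, so the width is 4 − 1 = 3 and tw(G) ≤ 3. Conversely, {1, 4, 6, 8} is a clique of size 4, and the vertices of any clique must share a bag in every tree decomposition; so some bag has ≥ 4 vertices and tw(G) ≥ 3. Combining the bounds, tw(G) = 3.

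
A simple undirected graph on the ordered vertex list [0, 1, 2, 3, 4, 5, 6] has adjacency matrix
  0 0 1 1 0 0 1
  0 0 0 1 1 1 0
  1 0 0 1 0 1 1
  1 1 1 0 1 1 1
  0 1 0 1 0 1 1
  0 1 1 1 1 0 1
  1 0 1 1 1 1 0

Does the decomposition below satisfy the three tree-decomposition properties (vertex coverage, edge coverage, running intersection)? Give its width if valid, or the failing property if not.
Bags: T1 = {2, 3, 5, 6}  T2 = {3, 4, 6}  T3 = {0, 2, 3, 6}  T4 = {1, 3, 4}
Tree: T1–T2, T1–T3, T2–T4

A tree decomposition must satisfy three properties: every vertex lies in some bag; for every edge, both endpoints lie together in some bag; and for every vertex, the bags containing it form a connected subtree. Here edge (5,4) lies in no bag, so the decomposition is invalid.

No — edge (5,4) lies in no bag.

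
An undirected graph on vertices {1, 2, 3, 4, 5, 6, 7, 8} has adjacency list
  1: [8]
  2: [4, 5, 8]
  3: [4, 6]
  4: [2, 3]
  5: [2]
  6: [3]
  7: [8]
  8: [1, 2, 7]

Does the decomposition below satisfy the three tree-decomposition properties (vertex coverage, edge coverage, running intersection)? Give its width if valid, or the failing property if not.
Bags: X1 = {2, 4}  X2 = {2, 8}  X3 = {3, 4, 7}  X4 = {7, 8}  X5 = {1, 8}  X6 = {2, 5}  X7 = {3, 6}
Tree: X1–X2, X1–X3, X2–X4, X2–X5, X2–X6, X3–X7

No — bags containing vertex 7 are not connected in the tree.

A tree decomposition must satisfy three properties: every vertex lies in some bag; for every edge, both endpoints lie together in some bag; and for every vertex, the bags containing it form a connected subtree. Here bags containing vertex 7 are not connected in the tree, so the decomposition is invalid.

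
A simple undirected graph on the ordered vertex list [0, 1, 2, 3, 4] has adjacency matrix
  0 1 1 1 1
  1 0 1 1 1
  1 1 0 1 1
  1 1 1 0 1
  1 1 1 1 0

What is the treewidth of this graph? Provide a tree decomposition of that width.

With just one bag of size 5, the width is 5 − 1 = 4, so tw(G) ≤ 4. For the lower bound, the 5 vertices {0, 1, 2, 3, 4} are pairwise adjacent, and any tree decomposition puts a clique entirely inside one bag — forcing width ≥ 4. Combining the bounds, tw(G) = 4.

Treewidth 4.
One optimal decomposition is:
Bags: B1 = {0, 1, 2, 3, 4}
Tree: (single bag)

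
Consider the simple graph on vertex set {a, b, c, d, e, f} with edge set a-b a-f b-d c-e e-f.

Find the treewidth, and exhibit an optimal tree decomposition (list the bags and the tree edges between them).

The largest bag has 2 vertices, giving width 1; this decomposition certifies tw(G) ≤ 1. Since G has at least one edge (e.g. d–b), it is not an edgeless graph, so tw(G) ≥ 1. The upper and lower bounds meet at 1, so that is the treewidth.

Treewidth 1.
One such decomposition:
Bags: B1 = {b, d}  B2 = {a, b}  B3 = {a, f}  B4 = {e, f}  B5 = {c, e}
Tree: B1–B2, B2–B3, B3–B4, B4–B5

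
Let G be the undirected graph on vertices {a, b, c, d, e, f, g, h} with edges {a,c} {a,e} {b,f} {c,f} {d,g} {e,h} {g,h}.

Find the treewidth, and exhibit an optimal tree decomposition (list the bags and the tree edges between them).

Treewidth 1.
One optimal decomposition is:
Bags: B1 = {b, f}  B2 = {c, f}  B3 = {a, c}  B4 = {a, e}  B5 = {e, h}  B6 = {g, h}  B7 = {d, g}
Tree: B1–B2, B2–B3, B3–B4, B4–B5, B5–B6, B6–B7

Every bag has size at most 2, so the width is 2 − 1 = 1 and tw(G) ≤ 1. Any graph with an edge has treewidth ≥ 1, and G has the edge b–f. The upper and lower bounds meet at 1, so that is the treewidth.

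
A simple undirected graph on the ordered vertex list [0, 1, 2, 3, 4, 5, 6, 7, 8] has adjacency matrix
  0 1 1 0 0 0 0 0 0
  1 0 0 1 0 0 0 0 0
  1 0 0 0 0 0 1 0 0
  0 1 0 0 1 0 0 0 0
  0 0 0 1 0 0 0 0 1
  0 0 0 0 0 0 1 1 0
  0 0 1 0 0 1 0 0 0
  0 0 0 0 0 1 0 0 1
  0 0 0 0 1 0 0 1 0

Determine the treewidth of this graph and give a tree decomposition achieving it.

Every bag has size at most 3, so the width is 3 − 1 = 2 and tw(G) ≤ 2. Since 1–0–2–6–5–7–8–4–3–1 is a cycle in G, G is not acyclic. Forests are exactly the graphs of treewidth ≤ 1, so tw(G) ≥ 2. Therefore the treewidth is 2.

Treewidth 2.
Bags: B1 = {0, 1, 2}  B2 = {1, 2, 6}  B3 = {1, 5, 6}  B4 = {1, 5, 7}  B5 = {1, 7, 8}  B6 = {1, 4, 8}  B7 = {1, 3, 4}
Tree: B1–B2, B2–B3, B3–B4, B4–B5, B5–B6, B6–B7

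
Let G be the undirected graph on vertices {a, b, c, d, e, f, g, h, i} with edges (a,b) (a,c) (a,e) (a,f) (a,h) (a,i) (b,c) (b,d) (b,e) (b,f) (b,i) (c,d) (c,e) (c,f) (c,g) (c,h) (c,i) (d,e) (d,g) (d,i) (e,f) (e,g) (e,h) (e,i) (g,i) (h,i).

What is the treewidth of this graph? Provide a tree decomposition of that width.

Treewidth 4.
One such decomposition:
Bags: B1 = {a, b, c, e, i}  B2 = {a, b, c, e, f}  B3 = {b, c, d, e, i}  B4 = {a, c, e, h, i}  B5 = {c, d, e, g, i}
Tree: B1–B2, B1–B3, B1–B4, B3–B5

The largest bag has 5 vertices, giving width 4; this decomposition certifies tw(G) ≤ 4. For the lower bound, the 5 vertices {a, b, c, e, f} are pairwise adjacent, and any tree decomposition puts a clique entirely inside one bag — forcing width ≥ 4. The upper and lower bounds meet at 4, so that is the treewidth.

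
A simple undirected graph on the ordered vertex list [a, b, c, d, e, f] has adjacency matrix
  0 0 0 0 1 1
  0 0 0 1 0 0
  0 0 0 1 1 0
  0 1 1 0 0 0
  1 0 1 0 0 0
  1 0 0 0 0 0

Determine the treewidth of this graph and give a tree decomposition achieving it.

Treewidth 1.
Bags: B1 = {a, f}  B2 = {a, e}  B3 = {c, e}  B4 = {c, d}  B5 = {b, d}
Tree: B1–B2, B2–B3, B3–B4, B4–B5

The largest bag has 2 vertices, giving width 1; this decomposition certifies tw(G) ≤ 1. Any graph with an edge has treewidth ≥ 1, and G has the edge f–a. Therefore the treewidth is 1.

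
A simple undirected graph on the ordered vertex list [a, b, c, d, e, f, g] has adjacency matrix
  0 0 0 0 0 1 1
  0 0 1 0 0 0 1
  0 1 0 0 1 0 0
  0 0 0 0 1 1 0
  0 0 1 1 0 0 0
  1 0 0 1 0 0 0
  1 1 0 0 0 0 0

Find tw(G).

2

A width-2 tree decomposition is:
Bags: B1 = {a, d, f}  B2 = {a, d, g}  B3 = {b, d, g}  B4 = {b, c, d}  B5 = {c, d, e}
Tree: B1–B2, B2–B3, B3–B4, B4–B5
Every bag has size at most 3, so the width is 3 − 1 = 2 and tw(G) ≤ 2. For the lower bound, G contains the cycle d–f–a–g–b–c–e–d, so G is not a forest; only forests have treewidth ≤ 1, hence tw(G) ≥ 2. Hence tw(G) = 2 exactly.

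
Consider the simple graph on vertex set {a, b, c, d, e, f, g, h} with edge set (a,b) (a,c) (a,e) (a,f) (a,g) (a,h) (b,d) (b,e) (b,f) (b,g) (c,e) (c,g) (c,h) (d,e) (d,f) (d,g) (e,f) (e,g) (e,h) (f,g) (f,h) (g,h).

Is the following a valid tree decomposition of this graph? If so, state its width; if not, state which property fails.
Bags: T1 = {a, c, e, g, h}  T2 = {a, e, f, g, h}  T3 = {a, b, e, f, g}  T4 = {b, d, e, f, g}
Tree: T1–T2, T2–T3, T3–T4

Checking the three conditions: (i) the bags cover all of {a, b, c, d, e, f, g, h}; (ii) for each edge, some bag contains both endpoints; (iii) the bags containing any fixed vertex form a subtree. All hold, so the decomposition is valid with width 5 − 1 = 4.

Yes; width 4.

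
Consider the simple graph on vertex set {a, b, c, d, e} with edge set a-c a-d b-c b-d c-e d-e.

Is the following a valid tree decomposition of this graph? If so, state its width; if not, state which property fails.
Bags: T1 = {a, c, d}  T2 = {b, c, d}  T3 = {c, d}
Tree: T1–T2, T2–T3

A tree decomposition must satisfy three properties: every vertex lies in some bag; for every edge, both endpoints lie together in some bag; and for every vertex, the bags containing it form a connected subtree. Here vertex e appears in no bag, so the decomposition is invalid.

No — vertex e appears in no bag.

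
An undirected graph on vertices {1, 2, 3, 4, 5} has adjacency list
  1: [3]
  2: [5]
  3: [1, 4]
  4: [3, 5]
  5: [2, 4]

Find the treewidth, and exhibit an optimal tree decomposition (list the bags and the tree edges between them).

Treewidth 1.
Bags: B1 = {2, 5}  B2 = {4, 5}  B3 = {3, 4}  B4 = {1, 3}
Tree: B1–B2, B2–B3, B3–B4

The largest bag has 2 vertices, giving width 1; this decomposition certifies tw(G) ≤ 1. Since G has at least one edge (e.g. 2–5), it is not an edgeless graph, so tw(G) ≥ 1. Hence tw(G) = 1 exactly.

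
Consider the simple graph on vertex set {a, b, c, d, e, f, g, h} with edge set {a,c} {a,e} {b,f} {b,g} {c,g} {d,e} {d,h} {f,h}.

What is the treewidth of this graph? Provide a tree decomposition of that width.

Treewidth 2.
Bags: B1 = {d, e, h}  B2 = {e, f, h}  B3 = {b, e, f}  B4 = {b, e, g}  B5 = {c, e, g}  B6 = {a, c, e}
Tree: B1–B2, B2–B3, B3–B4, B4–B5, B5–B6

Every bag has size at most 3, so the width is 3 − 1 = 2 and tw(G) ≤ 2. Since e–d–h–f–b–g–c–a–e is a cycle in G, G is not acyclic. Forests are exactly the graphs of treewidth ≤ 1, so tw(G) ≥ 2. Combining the bounds, tw(G) = 2.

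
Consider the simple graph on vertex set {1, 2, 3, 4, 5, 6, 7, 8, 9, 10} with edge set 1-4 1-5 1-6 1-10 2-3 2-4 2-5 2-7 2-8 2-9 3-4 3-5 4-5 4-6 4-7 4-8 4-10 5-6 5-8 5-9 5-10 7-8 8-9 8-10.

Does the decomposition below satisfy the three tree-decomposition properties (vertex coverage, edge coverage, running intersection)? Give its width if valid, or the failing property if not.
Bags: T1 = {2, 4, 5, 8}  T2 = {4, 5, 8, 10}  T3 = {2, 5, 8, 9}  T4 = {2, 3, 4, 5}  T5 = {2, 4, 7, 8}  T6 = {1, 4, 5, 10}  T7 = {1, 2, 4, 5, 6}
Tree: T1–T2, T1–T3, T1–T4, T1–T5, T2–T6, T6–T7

No — bags containing vertex 2 are not connected in the tree.

A tree decomposition must satisfy three properties: every vertex lies in some bag; for every edge, both endpoints lie together in some bag; and for every vertex, the bags containing it form a connected subtree. Here bags containing vertex 2 are not connected in the tree, so the decomposition is invalid.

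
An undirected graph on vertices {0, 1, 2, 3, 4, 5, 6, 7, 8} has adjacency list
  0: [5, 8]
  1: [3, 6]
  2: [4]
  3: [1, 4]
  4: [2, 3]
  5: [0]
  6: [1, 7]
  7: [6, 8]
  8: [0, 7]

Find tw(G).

A width-1 tree decomposition is:
Bags: B1 = {0, 5}  B2 = {0, 8}  B3 = {7, 8}  B4 = {6, 7}  B5 = {1, 6}  B6 = {1, 3}  B7 = {3, 4}  B8 = {2, 4}
Tree: B1–B2, B2–B3, B3–B4, B4–B5, B5–B6, B6–B7, B7–B8
Every bag has size at most 2, so the width is 2 − 1 = 1 and tw(G) ≤ 1. Any graph with an edge has treewidth ≥ 1, and G has the edge 5–0. Therefore the treewidth is 1.

1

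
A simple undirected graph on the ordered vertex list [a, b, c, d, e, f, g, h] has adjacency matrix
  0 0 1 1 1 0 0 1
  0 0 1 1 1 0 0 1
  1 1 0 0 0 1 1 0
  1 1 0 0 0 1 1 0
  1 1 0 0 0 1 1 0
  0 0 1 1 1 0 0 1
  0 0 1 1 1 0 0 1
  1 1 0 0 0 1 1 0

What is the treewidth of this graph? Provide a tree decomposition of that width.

Every bag has size at most 5, so the width is 5 − 1 = 4 and tw(G) ≤ 4. For the lower bound: the 5 vertex sets {e,g}, {b,h}, {d,f}, {c}, {a} are disjoint, each induces a connected subgraph, and every pair is joined by at least one edge of G. Contracting each set to a single vertex therefore yields K_{5} as a minor, and since treewidth is minor-monotone, tw(G) ≥ tw(K_{5}) = 4. Combining the bounds, tw(G) = 4.

Treewidth 4.
One such decomposition:
Bags: B1 = {c, d, e, g, h}  B2 = {b, c, d, e, h}  B3 = {c, d, e, f, h}  B4 = {a, c, d, e, h}
Tree: B1–B2, B2–B3, B3–B4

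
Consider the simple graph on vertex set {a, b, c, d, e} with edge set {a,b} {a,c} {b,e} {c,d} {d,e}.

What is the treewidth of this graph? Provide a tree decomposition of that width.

Treewidth 2.
One optimal decomposition is:
Bags: B1 = {a, b, e}  B2 = {a, d, e}  B3 = {a, c, d}
Tree: B1–B2, B2–B3

The largest bag has 3 vertices, giving width 2; this decomposition certifies tw(G) ≤ 2. Since a–b–e–d–c–a is a cycle in G, G is not acyclic. Forests are exactly the graphs of treewidth ≤ 1, so tw(G) ≥ 2. Combining the bounds, tw(G) = 2.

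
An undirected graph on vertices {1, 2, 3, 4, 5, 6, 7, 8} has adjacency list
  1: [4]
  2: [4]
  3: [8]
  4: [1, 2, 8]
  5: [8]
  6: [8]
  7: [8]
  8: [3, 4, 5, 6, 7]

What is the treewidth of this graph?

1

A width-1 tree decomposition is:
Bags: B1 = {4, 8}  B2 = {6, 8}  B3 = {2, 4}  B4 = {3, 8}  B5 = {1, 4}  B6 = {5, 8}  B7 = {7, 8}
Tree: B1–B2, B1–B3, B2–B4, B1–B5, B4–B6, B1–B7
The largest bag has 2 vertices, giving width 1; this decomposition certifies tw(G) ≤ 1. Any graph with an edge has treewidth ≥ 1, and G has the edge 4–8. Therefore the treewidth is 1.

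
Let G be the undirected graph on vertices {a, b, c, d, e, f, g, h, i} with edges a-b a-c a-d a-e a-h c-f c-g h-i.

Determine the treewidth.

1

A width-1 tree decomposition is:
Bags: B1 = {a, e}  B2 = {a, c}  B3 = {a, b}  B4 = {a, d}  B5 = {a, h}  B6 = {c, f}  B7 = {c, g}  B8 = {h, i}
Tree: B1–B2, B1–B3, B1–B4, B1–B5, B2–B6, B6–B7, B5–B8
The largest bag has 2 vertices, giving width 1; this decomposition certifies tw(G) ≤ 1. G has an edge, so its treewidth is at least 1. Therefore the treewidth is 1.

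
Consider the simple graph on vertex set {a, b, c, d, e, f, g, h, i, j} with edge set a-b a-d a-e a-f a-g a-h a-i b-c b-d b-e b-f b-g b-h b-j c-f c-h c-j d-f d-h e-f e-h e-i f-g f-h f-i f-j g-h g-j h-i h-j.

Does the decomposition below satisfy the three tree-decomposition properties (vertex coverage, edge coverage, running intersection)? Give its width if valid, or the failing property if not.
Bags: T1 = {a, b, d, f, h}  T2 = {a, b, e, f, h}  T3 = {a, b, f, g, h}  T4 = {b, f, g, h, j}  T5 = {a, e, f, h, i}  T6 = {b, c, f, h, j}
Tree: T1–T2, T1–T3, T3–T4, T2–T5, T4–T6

Yes; width 4.

Vertex coverage: the bags together contain {a, b, c, d, e, f, g, h, i, j}, the full vertex set. Edge coverage: each edge of G has both endpoints in at least one bag. Running intersection: for every vertex, the bags containing it form a connected subtree. All three properties hold, so this is a valid tree decomposition of width max|bag| − 1 = 4, and hence tw(G) ≤ 4.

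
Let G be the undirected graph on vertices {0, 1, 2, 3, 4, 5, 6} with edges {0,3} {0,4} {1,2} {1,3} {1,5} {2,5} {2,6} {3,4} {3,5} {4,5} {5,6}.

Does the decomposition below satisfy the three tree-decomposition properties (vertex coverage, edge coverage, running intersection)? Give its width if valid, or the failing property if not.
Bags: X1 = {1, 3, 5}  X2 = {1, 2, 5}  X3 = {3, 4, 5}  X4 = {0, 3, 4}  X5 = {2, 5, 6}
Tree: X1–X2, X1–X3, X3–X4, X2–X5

Yes; width 2.

Vertex coverage: the bags together contain {0, 1, 2, 3, 4, 5, 6}, the full vertex set. Edge coverage: each edge of G has both endpoints in at least one bag. Running intersection: for every vertex, the bags containing it form a connected subtree. All three properties hold, so this is a valid tree decomposition of width max|bag| − 1 = 2, and hence tw(G) ≤ 2.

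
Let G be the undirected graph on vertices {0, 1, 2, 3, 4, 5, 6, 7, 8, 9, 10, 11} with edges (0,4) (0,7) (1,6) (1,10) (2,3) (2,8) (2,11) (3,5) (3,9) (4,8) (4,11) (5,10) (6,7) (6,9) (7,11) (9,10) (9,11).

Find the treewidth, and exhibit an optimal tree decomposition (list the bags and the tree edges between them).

Every bag has size at most 4, so the width is 4 − 1 = 3 and tw(G) ≤ 3. For the lower bound: the 4 vertex sets {1,5,10}, {3}, {9}, {2,6,7,11} are disjoint, each induces a connected subgraph, and every pair is joined by at least one edge of G. Contracting each set to a single vertex therefore yields K_{4} as a minor, and since treewidth is minor-monotone, tw(G) ≥ tw(K_{4}) = 3. Therefore the treewidth is 3.

Treewidth 3.
One optimal decomposition is:
Bags: B1 = {1, 3, 5, 10}  B2 = {1, 3, 9, 10}  B3 = {1, 3, 6, 9}  B4 = {2, 3, 6, 9}  B5 = {2, 6, 9, 11}  B6 = {2, 6, 7, 11}  B7 = {2, 7, 8, 11}  B8 = {4, 7, 8, 11}  B9 = {0, 4, 7, 8}
Tree: B1–B2, B2–B3, B3–B4, B4–B5, B5–B6, B6–B7, B7–B8, B8–B9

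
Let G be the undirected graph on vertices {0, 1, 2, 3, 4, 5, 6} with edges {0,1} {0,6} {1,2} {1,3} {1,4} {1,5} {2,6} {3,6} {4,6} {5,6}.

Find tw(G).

2

A width-2 tree decomposition is:
Bags: B1 = {1, 2, 6}  B2 = {1, 3, 6}  B3 = {1, 5, 6}  B4 = {1, 4, 6}  B5 = {0, 1, 6}
Tree: B1–B2, B2–B3, B3–B4, B4–B5
Every bag has size at most 3, so the width is 3 − 1 = 2 and tw(G) ≤ 2. For the lower bound, G contains the cycle 1–2–6–3–1, so G is not a forest; only forests have treewidth ≤ 1, hence tw(G) ≥ 2. Hence tw(G) = 2 exactly.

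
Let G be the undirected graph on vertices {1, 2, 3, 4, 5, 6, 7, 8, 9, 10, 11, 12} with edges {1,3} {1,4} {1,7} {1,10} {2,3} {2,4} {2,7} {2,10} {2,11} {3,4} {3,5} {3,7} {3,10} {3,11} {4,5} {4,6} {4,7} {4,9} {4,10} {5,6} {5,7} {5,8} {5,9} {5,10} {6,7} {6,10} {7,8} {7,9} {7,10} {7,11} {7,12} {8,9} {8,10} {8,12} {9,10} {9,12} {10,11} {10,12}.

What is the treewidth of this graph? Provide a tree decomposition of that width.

The largest bag has 5 vertices, giving width 4; this decomposition certifies tw(G) ≤ 4. Conversely, {7, 8, 9, 10, 12} is a clique of size 5, and the vertices of any clique must share a bag in every tree decomposition; so some bag has ≥ 5 vertices and tw(G) ≥ 4. The upper and lower bounds meet at 4, so that is the treewidth.

Treewidth 4.
One such decomposition:
Bags: B1 = {3, 4, 5, 7, 10}  B2 = {4, 5, 7, 9, 10}  B3 = {5, 7, 8, 9, 10}  B4 = {2, 3, 4, 7, 10}  B5 = {7, 8, 9, 10, 12}  B6 = {4, 5, 6, 7, 10}  B7 = {2, 3, 7, 10, 11}  B8 = {1, 3, 4, 7, 10}
Tree: B1–B2, B2–B3, B1–B4, B3–B5, B1–B6, B4–B7, B4–B8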